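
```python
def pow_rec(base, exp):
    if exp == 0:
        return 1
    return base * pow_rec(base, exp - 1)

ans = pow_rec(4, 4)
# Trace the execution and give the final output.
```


pow_rec(4, 4)
= 4 * pow_rec(4, 3)
= 4 * 4 * pow_rec(4, 2)
= 4 * 4 * 4 * pow_rec(4, 1)
= 4 * 4 * 4 * 4 * pow_rec(4, 0)
= 4 * 4 * 4 * 4 * 1
= 256


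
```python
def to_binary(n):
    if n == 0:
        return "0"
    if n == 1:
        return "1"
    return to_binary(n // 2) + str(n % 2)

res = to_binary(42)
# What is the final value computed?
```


to_binary(42)
= to_binary(21) + "0"
= to_binary(10) + "1" + "0"
= to_binary(5) + "0" + "1" + "0"
= to_binary(2) + "1" + "0" + "1" + "0"
= to_binary(1) + "0" + "1" + "0" + "1" + "0"
= "1" + "0" + "1" + "0" + "1" + "0"
= "101010"


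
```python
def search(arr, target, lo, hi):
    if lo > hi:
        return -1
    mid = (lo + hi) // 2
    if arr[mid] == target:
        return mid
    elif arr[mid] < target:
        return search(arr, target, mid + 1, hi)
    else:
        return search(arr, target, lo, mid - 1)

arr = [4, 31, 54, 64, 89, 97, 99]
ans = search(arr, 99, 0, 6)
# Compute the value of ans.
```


search(arr, 99, 0, 6)
lo=0, hi=6, mid=3, arr[mid]=64
64 < 99, search right half
lo=4, hi=6, mid=5, arr[mid]=97
97 < 99, search right half
lo=6, hi=6, mid=6, arr[mid]=99
arr[6] == 99, found at index 6
= 6


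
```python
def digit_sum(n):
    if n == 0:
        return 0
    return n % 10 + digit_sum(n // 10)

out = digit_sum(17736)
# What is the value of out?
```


digit_sum(17736)
= 6 + digit_sum(1773)
= 6 + 3 + digit_sum(177)
= 6 + 3 + 7 + digit_sum(17)
= 6 + 3 + 7 + 7 + digit_sum(1)
= 6 + 3 + 7 + 7 + 1 + digit_sum(0)
= 6 + 3 + 7 + 7 + 1 + 0
= 24


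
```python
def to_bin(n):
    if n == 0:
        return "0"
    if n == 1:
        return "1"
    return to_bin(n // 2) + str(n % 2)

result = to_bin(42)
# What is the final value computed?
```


to_bin(42)
= to_bin(21) + "0"
= to_bin(10) + "1" + "0"
= to_bin(5) + "0" + "1" + "0"
= to_bin(2) + "1" + "0" + "1" + "0"
= to_bin(1) + "0" + "1" + "0" + "1" + "0"
= "1" + "0" + "1" + "0" + "1" + "0"
= "101010"


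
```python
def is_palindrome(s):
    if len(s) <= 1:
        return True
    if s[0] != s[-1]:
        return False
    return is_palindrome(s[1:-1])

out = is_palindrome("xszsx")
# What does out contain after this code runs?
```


is_palindrome("xszsx")
"xszsx": s[0]='x' == s[-1]='x' -> is_palindrome("szs")
"szs": s[0]='s' == s[-1]='s' -> is_palindrome("z")
"z": len <= 1 -> True
= True


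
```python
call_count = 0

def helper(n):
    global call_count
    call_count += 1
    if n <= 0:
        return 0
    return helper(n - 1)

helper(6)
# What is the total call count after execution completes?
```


helper(6) calls helper(5) calls ... calls helper(0)
Total calls: 6 + 1 (for base case) = 7


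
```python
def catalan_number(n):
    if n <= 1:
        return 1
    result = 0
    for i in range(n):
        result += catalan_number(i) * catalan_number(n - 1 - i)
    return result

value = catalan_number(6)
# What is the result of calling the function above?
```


catalan_number(6)
= sum of catalan_number(i) * catalan_number(6-1-i) for i in 0..5
First compute sub-values bottom-up:
  catalan_number(0) = 1, catalan_number(1) = 1
  catalan_number(2) = 1*1 + 1*1 = 2
  catalan_number(3) = 1*2 + 1*1 + 2*1 = 5
  catalan_number(4) = 1*5 + 1*2 + 2*1 + 5*1 = 14
  catalan_number(5) = 1*14 + 1*5 + 2*2 + 5*1 + 14*1 = 42
Now catalan_number(6):
  catalan_number(0)*catalan_number(5) = 1*42 = 42
  catalan_number(1)*catalan_number(4) = 1*14 = 14
  catalan_number(2)*catalan_number(3) = 2*5 = 10
  catalan_number(3)*catalan_number(2) = 5*2 = 10
  catalan_number(4)*catalan_number(1) = 14*1 = 14
  catalan_number(5)*catalan_number(0) = 42*1 = 42
= 42 + 14 + 10 + 10 + 14 + 42
= 132


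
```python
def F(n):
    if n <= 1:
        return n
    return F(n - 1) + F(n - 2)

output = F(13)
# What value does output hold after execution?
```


F(13)
= F(12) + F(11)
= (F(11) + F(10)) + F(11)
Computing bottom-up: F(0)=0, F(1)=1, F(2)=1, F(3)=2, F(4)=3, F(5)=5, F(6)=8, F(7)=13, F(8)=21, F(9)=34, F(10)=55, F(11)=89, F(12)=144, F(13)=233
= 233


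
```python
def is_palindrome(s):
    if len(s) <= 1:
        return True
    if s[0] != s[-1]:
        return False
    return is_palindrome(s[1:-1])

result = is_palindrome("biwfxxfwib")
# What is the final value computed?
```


is_palindrome("biwfxxfwib")
"biwfxxfwib": s[0]='b' == s[-1]='b' -> is_palindrome("iwfxxfwi")
"iwfxxfwi": s[0]='i' == s[-1]='i' -> is_palindrome("wfxxfw")
"wfxxfw": s[0]='w' == s[-1]='w' -> is_palindrome("fxxf")
"fxxf": s[0]='f' == s[-1]='f' -> is_palindrome("xx")
"xx": s[0]='x' == s[-1]='x' -> is_palindrome("")
"": len <= 1 -> True
= True


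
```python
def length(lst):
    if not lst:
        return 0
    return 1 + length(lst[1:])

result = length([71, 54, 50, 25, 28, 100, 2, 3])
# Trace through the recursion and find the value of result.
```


length([71, 54, 50, 25, 28, 100, 2, 3])
= 1 + length([54, 50, 25, 28, 100, 2, 3])
= 1 + 1 + length([50, 25, 28, 100, 2, 3])
= 1 + 1 + 1 + length([25, 28, 100, 2, 3])
= 1 + 1 + 1 + 1 + length([28, 100, 2, 3])
= 1 + 1 + 1 + 1 + 1 + length([100, 2, 3])
= 1 + 1 + 1 + 1 + 1 + 1 + length([2, 3])
= 1 + 1 + 1 + 1 + 1 + 1 + 1 + length([3])
= 1 + 1 + 1 + 1 + 1 + 1 + 1 + 1 + length([])
= 1 + 1 + 1 + 1 + 1 + 1 + 1 + 1 + 0
= 8


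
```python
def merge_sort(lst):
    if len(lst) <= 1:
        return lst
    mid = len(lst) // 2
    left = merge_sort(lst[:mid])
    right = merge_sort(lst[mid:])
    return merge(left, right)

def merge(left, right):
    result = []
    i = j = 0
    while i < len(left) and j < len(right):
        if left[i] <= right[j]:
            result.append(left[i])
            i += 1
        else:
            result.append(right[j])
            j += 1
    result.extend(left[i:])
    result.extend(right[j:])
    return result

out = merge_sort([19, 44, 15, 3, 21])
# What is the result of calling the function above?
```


merge_sort([19, 44, 15, 3, 21])
Split into [19, 44] and [15, 3, 21]
Left sorted: [19, 44]
Right sorted: [3, 15, 21]
Merge [19, 44] and [3, 15, 21]
= [3, 15, 19, 21, 44]


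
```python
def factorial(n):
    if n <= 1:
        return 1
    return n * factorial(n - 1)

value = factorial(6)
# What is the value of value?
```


factorial(6)
= 6 * factorial(5)
= 6 * 5 * factorial(4)
= 6 * 5 * 4 * factorial(3)
= 6 * 5 * 4 * 3 * factorial(2)
= 6 * 5 * 4 * 3 * 2 * factorial(1)
= 6 * 5 * 4 * 3 * 2 * 1
= 720


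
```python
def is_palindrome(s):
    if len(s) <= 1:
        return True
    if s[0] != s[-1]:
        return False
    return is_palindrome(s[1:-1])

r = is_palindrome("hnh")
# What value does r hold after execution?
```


is_palindrome("hnh")
"hnh": s[0]='h' == s[-1]='h' -> is_palindrome("n")
"n": len <= 1 -> True
= True


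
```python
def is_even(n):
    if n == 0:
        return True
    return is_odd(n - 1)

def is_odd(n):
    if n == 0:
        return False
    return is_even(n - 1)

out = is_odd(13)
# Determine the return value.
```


is_odd(13)
= is_even(12)
= is_odd(11)
= is_even(10)
= is_odd(9)
= is_even(8)
= is_odd(7)
= is_even(6)
= is_odd(5)
= is_even(4)
= is_odd(3)
= is_even(2)
= is_odd(1)
= is_even(0)
n == 0: return True
= True


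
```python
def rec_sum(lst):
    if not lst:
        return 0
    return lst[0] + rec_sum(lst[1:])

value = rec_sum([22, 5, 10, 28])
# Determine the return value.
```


rec_sum([22, 5, 10, 28])
= 22 + rec_sum([5, 10, 28])
= 22 + 5 + rec_sum([10, 28])
= 22 + 5 + 10 + rec_sum([28])
= 22 + 5 + 10 + 28 + rec_sum([])
= 22 + 5 + 10 + 28 + 0
= 65


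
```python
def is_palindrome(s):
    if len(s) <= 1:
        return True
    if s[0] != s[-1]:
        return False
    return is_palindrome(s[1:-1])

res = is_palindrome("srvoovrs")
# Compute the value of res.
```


is_palindrome("srvoovrs")
"srvoovrs": s[0]='s' == s[-1]='s' -> is_palindrome("rvoovr")
"rvoovr": s[0]='r' == s[-1]='r' -> is_palindrome("voov")
"voov": s[0]='v' == s[-1]='v' -> is_palindrome("oo")
"oo": s[0]='o' == s[-1]='o' -> is_palindrome("")
"": len <= 1 -> True
= True


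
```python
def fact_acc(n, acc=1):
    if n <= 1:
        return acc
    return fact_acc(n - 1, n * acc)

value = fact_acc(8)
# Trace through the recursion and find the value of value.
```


fact_acc(8, 1)
= fact_acc(7, 8 * 1) = fact_acc(7, 8)
= fact_acc(6, 7 * 8) = fact_acc(6, 56)
= fact_acc(5, 6 * 56) = fact_acc(5, 336)
= fact_acc(4, 5 * 336) = fact_acc(4, 1680)
= fact_acc(3, 4 * 1680) = fact_acc(3, 6720)
= fact_acc(2, 3 * 6720) = fact_acc(2, 20160)
= fact_acc(1, 2 * 20160) = fact_acc(1, 40320)
n <= 1, return acc = 40320


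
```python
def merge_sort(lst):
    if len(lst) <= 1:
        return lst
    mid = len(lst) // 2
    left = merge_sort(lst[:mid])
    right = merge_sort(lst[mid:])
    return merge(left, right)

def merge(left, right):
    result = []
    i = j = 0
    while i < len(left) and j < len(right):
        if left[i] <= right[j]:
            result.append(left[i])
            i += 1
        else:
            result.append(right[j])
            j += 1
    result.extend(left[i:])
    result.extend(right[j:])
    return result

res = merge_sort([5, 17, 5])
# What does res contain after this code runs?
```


merge_sort([5, 17, 5])
Split into [5] and [17, 5]
Left sorted: [5]
Right sorted: [5, 17]
Merge [5] and [5, 17]
= [5, 5, 17]


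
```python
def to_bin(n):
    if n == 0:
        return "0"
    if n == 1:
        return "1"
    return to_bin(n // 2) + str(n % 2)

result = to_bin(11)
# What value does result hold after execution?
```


to_bin(11)
= to_bin(5) + "1"
= to_bin(2) + "1" + "1"
= to_bin(1) + "0" + "1" + "1"
= "1" + "0" + "1" + "1"
= "1011"


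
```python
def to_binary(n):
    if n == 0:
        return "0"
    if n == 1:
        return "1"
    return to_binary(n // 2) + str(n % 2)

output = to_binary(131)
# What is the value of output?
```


to_binary(131)
= to_binary(65) + "1"
= to_binary(32) + "1" + "1"
= to_binary(16) + "0" + "1" + "1"
= to_binary(8) + "0" + "0" + "1" + "1"
= to_binary(4) + "0" + "0" + "0" + "1" + "1"
= to_binary(2) + "0" + "0" + "0" + "0" + "1" + "1"
= to_binary(1) + "0" + "0" + "0" + "0" + "0" + "1" + "1"
= "1" + "0" + "0" + "0" + "0" + "0" + "1" + "1"
= "10000011"


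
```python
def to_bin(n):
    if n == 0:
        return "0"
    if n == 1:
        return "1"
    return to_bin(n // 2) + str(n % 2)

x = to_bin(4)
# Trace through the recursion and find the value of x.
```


to_bin(4)
= to_bin(2) + "0"
= to_bin(1) + "0" + "0"
= "1" + "0" + "0"
= "100"


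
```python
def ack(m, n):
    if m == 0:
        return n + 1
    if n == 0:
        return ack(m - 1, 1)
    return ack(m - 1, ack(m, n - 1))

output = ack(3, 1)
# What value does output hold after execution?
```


ack(3, 1)
= ack(2, ack(3, 0))
First compute ack(3, 0) = 5
= ack(2, 5)
= 13


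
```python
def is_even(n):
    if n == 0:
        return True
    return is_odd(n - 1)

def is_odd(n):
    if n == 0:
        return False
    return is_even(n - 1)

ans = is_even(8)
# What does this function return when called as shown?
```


is_even(8)
= is_odd(7)
= is_even(6)
= is_odd(5)
= is_even(4)
= is_odd(3)
= is_even(2)
= is_odd(1)
= is_even(0)
n == 0: return True
= True


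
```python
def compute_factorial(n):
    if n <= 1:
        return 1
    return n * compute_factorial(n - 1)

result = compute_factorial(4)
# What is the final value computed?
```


compute_factorial(4)
= 4 * compute_factorial(3)
= 4 * 3 * compute_factorial(2)
= 4 * 3 * 2 * compute_factorial(1)
= 4 * 3 * 2 * 1
= 24


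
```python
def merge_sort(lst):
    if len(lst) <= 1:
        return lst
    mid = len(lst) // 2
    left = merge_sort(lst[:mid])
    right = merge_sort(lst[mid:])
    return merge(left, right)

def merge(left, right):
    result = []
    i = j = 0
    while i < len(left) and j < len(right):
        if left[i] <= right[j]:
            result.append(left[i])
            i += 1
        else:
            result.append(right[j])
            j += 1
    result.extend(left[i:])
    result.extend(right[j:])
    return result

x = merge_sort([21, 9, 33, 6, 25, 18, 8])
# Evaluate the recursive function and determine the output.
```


merge_sort([21, 9, 33, 6, 25, 18, 8])
Split into [21, 9, 33] and [6, 25, 18, 8]
Left sorted: [9, 21, 33]
Right sorted: [6, 8, 18, 25]
Merge [9, 21, 33] and [6, 8, 18, 25]
= [6, 8, 9, 18, 21, 25, 33]


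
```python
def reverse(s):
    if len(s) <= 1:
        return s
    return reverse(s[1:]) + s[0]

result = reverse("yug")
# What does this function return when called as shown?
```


reverse("yug")
= reverse("ug") + "y"
= reverse("g") + "u" + "y"
= "g" + "u" + "y"
= "guy"


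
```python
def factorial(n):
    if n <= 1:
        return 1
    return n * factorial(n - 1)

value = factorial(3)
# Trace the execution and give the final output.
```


factorial(3)
= 3 * factorial(2)
= 3 * 2 * factorial(1)
= 3 * 2 * 1
= 6


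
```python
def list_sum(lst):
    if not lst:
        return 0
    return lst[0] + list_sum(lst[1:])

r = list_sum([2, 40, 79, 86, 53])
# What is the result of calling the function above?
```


list_sum([2, 40, 79, 86, 53])
= 2 + list_sum([40, 79, 86, 53])
= 2 + 40 + list_sum([79, 86, 53])
= 2 + 40 + 79 + list_sum([86, 53])
= 2 + 40 + 79 + 86 + list_sum([53])
= 2 + 40 + 79 + 86 + 53 + list_sum([])
= 2 + 40 + 79 + 86 + 53 + 0
= 260


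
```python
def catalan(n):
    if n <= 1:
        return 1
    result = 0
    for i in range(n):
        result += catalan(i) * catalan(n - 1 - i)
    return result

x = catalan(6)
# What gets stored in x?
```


catalan(6)
= sum of catalan(i) * catalan(6-1-i) for i in 0..5
First compute sub-values bottom-up:
  catalan(0) = 1, catalan(1) = 1
  catalan(2) = 1*1 + 1*1 = 2
  catalan(3) = 1*2 + 1*1 + 2*1 = 5
  catalan(4) = 1*5 + 1*2 + 2*1 + 5*1 = 14
  catalan(5) = 1*14 + 1*5 + 2*2 + 5*1 + 14*1 = 42
Now catalan(6):
  catalan(0)*catalan(5) = 1*42 = 42
  catalan(1)*catalan(4) = 1*14 = 14
  catalan(2)*catalan(3) = 2*5 = 10
  catalan(3)*catalan(2) = 5*2 = 10
  catalan(4)*catalan(1) = 14*1 = 14
  catalan(5)*catalan(0) = 42*1 = 42
= 42 + 14 + 10 + 10 + 14 + 42
= 132


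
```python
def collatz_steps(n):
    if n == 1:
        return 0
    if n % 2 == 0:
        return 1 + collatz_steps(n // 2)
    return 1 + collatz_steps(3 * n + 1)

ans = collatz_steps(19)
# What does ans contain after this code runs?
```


collatz_steps(19)
19 is odd -> 3*19+1 = 58 -> collatz_steps(58)
58 is even -> collatz_steps(29)
29 is odd -> 3*29+1 = 88 -> collatz_steps(88)
88 is even -> collatz_steps(44)
44 is even -> collatz_steps(22)
22 is even -> collatz_steps(11)
11 is odd -> 3*11+1 = 34 -> collatz_steps(34)
34 is even -> collatz_steps(17)
17 is odd -> 3*17+1 = 52 -> collatz_steps(52)
52 is even -> collatz_steps(26)
26 is even -> collatz_steps(13)
13 is odd -> 3*13+1 = 40 -> collatz_steps(40)
40 is even -> collatz_steps(20)
20 is even -> collatz_steps(10)
10 is even -> collatz_steps(5)
5 is odd -> 3*5+1 = 16 -> collatz_steps(16)
16 is even -> collatz_steps(8)
8 is even -> collatz_steps(4)
4 is even -> collatz_steps(2)
2 is even -> collatz_steps(1)
Reached 1 after 20 steps
= 20


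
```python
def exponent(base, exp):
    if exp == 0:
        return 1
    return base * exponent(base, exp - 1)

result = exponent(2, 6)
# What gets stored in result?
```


exponent(2, 6)
= 2 * exponent(2, 5)
= 2 * 2 * exponent(2, 4)
= 2 * 2 * 2 * exponent(2, 3)
= 2 * 2 * 2 * 2 * exponent(2, 2)
= 2 * 2 * 2 * 2 * 2 * exponent(2, 1)
= 2 * 2 * 2 * 2 * 2 * 2 * exponent(2, 0)
= 2 * 2 * 2 * 2 * 2 * 2 * 1
= 64


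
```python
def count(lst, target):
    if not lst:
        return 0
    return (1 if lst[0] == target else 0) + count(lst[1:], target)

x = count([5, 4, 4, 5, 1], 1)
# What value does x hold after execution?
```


count([5, 4, 4, 5, 1], 1)
lst[0]=5 != 1: 0 + count([4, 4, 5, 1], 1)
lst[0]=4 != 1: 0 + count([4, 5, 1], 1)
lst[0]=4 != 1: 0 + count([5, 1], 1)
lst[0]=5 != 1: 0 + count([1], 1)
lst[0]=1 == 1: 1 + count([], 1)
= 1


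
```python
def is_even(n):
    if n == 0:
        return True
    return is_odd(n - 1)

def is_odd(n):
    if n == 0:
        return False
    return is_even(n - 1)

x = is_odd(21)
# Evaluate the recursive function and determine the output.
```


is_odd(21)
= is_even(20)
= is_odd(19)
= is_even(18)
= is_odd(17)
= is_even(16)
= is_odd(15)
= is_even(14)
= is_odd(13)
= is_even(12)
= is_odd(11)
= is_even(10)
= is_odd(9)
= is_even(8)
= is_odd(7)
= is_even(6)
= is_odd(5)
= is_even(4)
= is_odd(3)
= is_even(2)
= is_odd(1)
= is_even(0)
n == 0: return True
= True


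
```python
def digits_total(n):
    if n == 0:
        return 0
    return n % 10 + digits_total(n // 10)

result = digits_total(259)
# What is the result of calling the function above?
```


digits_total(259)
= 9 + digits_total(25)
= 9 + 5 + digits_total(2)
= 9 + 5 + 2 + digits_total(0)
= 9 + 5 + 2 + 0
= 16


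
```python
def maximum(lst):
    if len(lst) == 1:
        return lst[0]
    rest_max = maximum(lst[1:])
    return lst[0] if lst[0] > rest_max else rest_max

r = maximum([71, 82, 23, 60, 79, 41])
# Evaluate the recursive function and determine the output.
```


maximum([71, 82, 23, 60, 79, 41])
= compare 71 with maximum([82, 23, 60, 79, 41])
= compare 82 with maximum([23, 60, 79, 41])
= compare 23 with maximum([60, 79, 41])
= compare 60 with maximum([79, 41])
= compare 79 with maximum([41])
Base: maximum([41]) = 41
compare 79 with 41: max = 79
compare 60 with 79: max = 79
compare 23 with 79: max = 79
compare 82 with 79: max = 82
compare 71 with 82: max = 82
= 82


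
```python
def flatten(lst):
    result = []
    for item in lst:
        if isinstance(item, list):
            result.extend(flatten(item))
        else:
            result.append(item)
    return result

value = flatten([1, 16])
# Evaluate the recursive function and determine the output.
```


flatten([1, 16])
Processing each element:
  1 is not a list -> append 1
  16 is not a list -> append 16
= [1, 16]


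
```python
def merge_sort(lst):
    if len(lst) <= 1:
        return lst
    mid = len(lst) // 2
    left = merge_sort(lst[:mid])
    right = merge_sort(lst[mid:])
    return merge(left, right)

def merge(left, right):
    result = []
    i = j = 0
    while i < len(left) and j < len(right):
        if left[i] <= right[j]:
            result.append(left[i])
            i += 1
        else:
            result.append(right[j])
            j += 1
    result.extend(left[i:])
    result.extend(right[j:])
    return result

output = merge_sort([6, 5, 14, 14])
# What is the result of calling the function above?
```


merge_sort([6, 5, 14, 14])
Split into [6, 5] and [14, 14]
Left sorted: [5, 6]
Right sorted: [14, 14]
Merge [5, 6] and [14, 14]
= [5, 6, 14, 14]


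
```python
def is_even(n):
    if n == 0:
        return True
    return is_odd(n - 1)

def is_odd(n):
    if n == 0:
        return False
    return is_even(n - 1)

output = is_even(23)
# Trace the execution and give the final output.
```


is_even(23)
= is_odd(22)
= is_even(21)
= is_odd(20)
= is_even(19)
= is_odd(18)
= is_even(17)
= is_odd(16)
= is_even(15)
= is_odd(14)
= is_even(13)
= is_odd(12)
= is_even(11)
= is_odd(10)
= is_even(9)
= is_odd(8)
= is_even(7)
= is_odd(6)
= is_even(5)
= is_odd(4)
= is_even(3)
= is_odd(2)
= is_even(1)
= is_odd(0)
n == 0: return False
= False


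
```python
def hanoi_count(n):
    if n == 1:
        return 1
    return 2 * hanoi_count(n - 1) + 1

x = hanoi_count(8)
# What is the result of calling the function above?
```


hanoi_count(8)
= 2 * hanoi_count(7) + 1
= 2 * (2 * hanoi_count(6) + 1) + 1
= 2 * (2 * (2 * hanoi_count(5) + 1) + 1) + 1
= 2 * (2 * (2 * (2 * hanoi_count(4) + 1) + 1) + 1) + 1
= 2 * (2 * (2 * (2 * (2 * hanoi_count(3) + 1) + 1) + 1) + 1) + 1
= 2 * (2 * (2 * (2 * (2 * (2 * hanoi_count(2) + 1) + 1) + 1) + 1) + 1) + 1
= 2 * (2 * (2 * (2 * (2 * (2 * (2 * hanoi_count(1) + 1) + 1) + 1) + 1) + 1) + 1) + 1
Now compute bottom-up:
hanoi_count(1) = 1
hanoi_count(2) = 2 * 1 + 1 = 3
hanoi_count(3) = 2 * 3 + 1 = 7
hanoi_count(4) = 2 * 7 + 1 = 15
hanoi_count(5) = 2 * 15 + 1 = 31
hanoi_count(6) = 2 * 31 + 1 = 63
hanoi_count(7) = 2 * 63 + 1 = 127
hanoi_count(8) = 2 * 127 + 1 = 255
= 255


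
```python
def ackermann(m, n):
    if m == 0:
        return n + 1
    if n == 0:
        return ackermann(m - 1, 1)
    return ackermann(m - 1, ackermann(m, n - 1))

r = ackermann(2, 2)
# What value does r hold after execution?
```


ackermann(2, 2)
= ackermann(1, ackermann(2, 1))
First compute ackermann(2, 1) = 5
= ackermann(1, 5)
= 7


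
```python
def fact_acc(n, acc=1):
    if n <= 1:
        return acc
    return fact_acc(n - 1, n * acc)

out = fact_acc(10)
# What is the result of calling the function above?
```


fact_acc(10, 1)
= fact_acc(9, 10 * 1) = fact_acc(9, 10)
= fact_acc(8, 9 * 10) = fact_acc(8, 90)
= fact_acc(7, 8 * 90) = fact_acc(7, 720)
= fact_acc(6, 7 * 720) = fact_acc(6, 5040)
= fact_acc(5, 6 * 5040) = fact_acc(5, 30240)
= fact_acc(4, 5 * 30240) = fact_acc(4, 151200)
= fact_acc(3, 4 * 151200) = fact_acc(3, 604800)
= fact_acc(2, 3 * 604800) = fact_acc(2, 1814400)
= fact_acc(1, 2 * 1814400) = fact_acc(1, 3628800)
n <= 1, return acc = 3628800


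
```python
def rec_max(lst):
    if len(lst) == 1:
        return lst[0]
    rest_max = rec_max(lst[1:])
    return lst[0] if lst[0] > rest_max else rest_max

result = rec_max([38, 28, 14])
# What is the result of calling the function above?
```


rec_max([38, 28, 14])
= compare 38 with rec_max([28, 14])
= compare 28 with rec_max([14])
Base: rec_max([14]) = 14
compare 28 with 14: max = 28
compare 38 with 28: max = 38
= 38


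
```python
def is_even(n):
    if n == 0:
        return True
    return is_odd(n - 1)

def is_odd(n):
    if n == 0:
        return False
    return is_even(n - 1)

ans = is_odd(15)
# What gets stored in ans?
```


is_odd(15)
= is_even(14)
= is_odd(13)
= is_even(12)
= is_odd(11)
= is_even(10)
= is_odd(9)
= is_even(8)
= is_odd(7)
= is_even(6)
= is_odd(5)
= is_even(4)
= is_odd(3)
= is_even(2)
= is_odd(1)
= is_even(0)
n == 0: return True
= True


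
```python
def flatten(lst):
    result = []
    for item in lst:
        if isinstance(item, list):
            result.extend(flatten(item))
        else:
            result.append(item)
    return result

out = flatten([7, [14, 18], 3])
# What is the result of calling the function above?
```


flatten([7, [14, 18], 3])
Processing each element:
  7 is not a list -> append 7
  [14, 18] is a list -> flatten recursively -> [14, 18]
  3 is not a list -> append 3
= [7, 14, 18, 3]


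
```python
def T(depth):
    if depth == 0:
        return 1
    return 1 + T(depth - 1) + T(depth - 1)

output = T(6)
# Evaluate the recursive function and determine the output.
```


T(6)
= 1 + T(5) + T(5)
= 1 + 2 * T(5)
T(k) = 2^(k+1) - 1
T(0) = 1
T(1) = 3
T(2) = 7
T(3) = 15
T(4) = 31
T(6) = 2^7 - 1 = 127


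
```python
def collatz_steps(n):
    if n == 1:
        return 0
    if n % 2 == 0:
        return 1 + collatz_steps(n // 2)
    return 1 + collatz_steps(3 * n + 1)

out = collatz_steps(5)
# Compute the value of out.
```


collatz_steps(5)
5 is odd -> 3*5+1 = 16 -> collatz_steps(16)
16 is even -> collatz_steps(8)
8 is even -> collatz_steps(4)
4 is even -> collatz_steps(2)
2 is even -> collatz_steps(1)
Reached 1 after 5 steps
= 5


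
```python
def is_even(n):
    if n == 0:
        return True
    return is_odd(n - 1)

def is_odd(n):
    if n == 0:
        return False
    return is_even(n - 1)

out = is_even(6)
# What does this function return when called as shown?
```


is_even(6)
= is_odd(5)
= is_even(4)
= is_odd(3)
= is_even(2)
= is_odd(1)
= is_even(0)
n == 0: return True
= True


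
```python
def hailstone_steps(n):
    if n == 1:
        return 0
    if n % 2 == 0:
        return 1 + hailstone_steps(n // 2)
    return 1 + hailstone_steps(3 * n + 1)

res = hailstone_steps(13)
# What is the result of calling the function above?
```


hailstone_steps(13)
13 is odd -> 3*13+1 = 40 -> hailstone_steps(40)
40 is even -> hailstone_steps(20)
20 is even -> hailstone_steps(10)
10 is even -> hailstone_steps(5)
5 is odd -> 3*5+1 = 16 -> hailstone_steps(16)
16 is even -> hailstone_steps(8)
8 is even -> hailstone_steps(4)
4 is even -> hailstone_steps(2)
2 is even -> hailstone_steps(1)
Reached 1 after 9 steps
= 9


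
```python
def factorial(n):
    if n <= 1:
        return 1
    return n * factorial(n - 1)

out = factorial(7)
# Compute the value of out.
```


factorial(7)
= 7 * factorial(6)
= 7 * 6 * factorial(5)
= 7 * 6 * 5 * factorial(4)
= 7 * 6 * 5 * 4 * factorial(3)
= 7 * 6 * 5 * 4 * 3 * factorial(2)
= 7 * 6 * 5 * 4 * 3 * 2 * factorial(1)
= 7 * 6 * 5 * 4 * 3 * 2 * 1
= 5040


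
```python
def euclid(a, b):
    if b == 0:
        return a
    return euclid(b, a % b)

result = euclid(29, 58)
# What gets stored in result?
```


euclid(29, 58)
= euclid(58, 29 % 58) = euclid(58, 29)
= euclid(29, 58 % 29) = euclid(29, 0)
b == 0, return a = 29


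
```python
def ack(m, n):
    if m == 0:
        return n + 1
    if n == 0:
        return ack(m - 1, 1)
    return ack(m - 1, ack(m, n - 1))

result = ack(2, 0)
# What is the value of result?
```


ack(2, 0)
n == 0: return ack(1, 1)
= ack(1, 1) = 3
= 3


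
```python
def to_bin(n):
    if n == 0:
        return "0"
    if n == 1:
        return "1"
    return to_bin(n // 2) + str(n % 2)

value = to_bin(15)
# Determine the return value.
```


to_bin(15)
= to_bin(7) + "1"
= to_bin(3) + "1" + "1"
= to_bin(1) + "1" + "1" + "1"
= "1" + "1" + "1" + "1"
= "1111"


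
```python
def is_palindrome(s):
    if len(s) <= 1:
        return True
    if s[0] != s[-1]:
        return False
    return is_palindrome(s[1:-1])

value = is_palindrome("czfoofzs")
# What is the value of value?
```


is_palindrome("czfoofzs")
"czfoofzs": s[0]='c' != s[-1]='s' -> False
= False


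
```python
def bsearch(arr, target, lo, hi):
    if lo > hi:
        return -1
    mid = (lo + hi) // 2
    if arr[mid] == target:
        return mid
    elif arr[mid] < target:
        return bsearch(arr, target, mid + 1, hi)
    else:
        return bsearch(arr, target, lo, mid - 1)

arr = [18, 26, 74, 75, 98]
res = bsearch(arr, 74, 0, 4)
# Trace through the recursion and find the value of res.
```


bsearch(arr, 74, 0, 4)
lo=0, hi=4, mid=2, arr[mid]=74
arr[2] == 74, found at index 2
= 2


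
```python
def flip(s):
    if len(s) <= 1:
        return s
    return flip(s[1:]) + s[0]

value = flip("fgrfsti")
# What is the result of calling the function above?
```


flip("fgrfsti")
= flip("grfsti") + "f"
= flip("rfsti") + "g" + "f"
= flip("fsti") + "r" + "g" + "f"
= flip("sti") + "f" + "r" + "g" + "f"
= flip("ti") + "s" + "f" + "r" + "g" + "f"
= flip("i") + "t" + "s" + "f" + "r" + "g" + "f"
= "i" + "t" + "s" + "f" + "r" + "g" + "f"
= "itsfrgf"


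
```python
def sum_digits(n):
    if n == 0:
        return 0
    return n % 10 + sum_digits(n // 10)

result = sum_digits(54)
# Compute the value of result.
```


sum_digits(54)
= 4 + sum_digits(5)
= 4 + 5 + sum_digits(0)
= 4 + 5 + 0
= 9


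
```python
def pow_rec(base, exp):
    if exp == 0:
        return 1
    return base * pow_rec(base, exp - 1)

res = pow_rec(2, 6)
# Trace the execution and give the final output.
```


pow_rec(2, 6)
= 2 * pow_rec(2, 5)
= 2 * 2 * pow_rec(2, 4)
= 2 * 2 * 2 * pow_rec(2, 3)
= 2 * 2 * 2 * 2 * pow_rec(2, 2)
= 2 * 2 * 2 * 2 * 2 * pow_rec(2, 1)
= 2 * 2 * 2 * 2 * 2 * 2 * pow_rec(2, 0)
= 2 * 2 * 2 * 2 * 2 * 2 * 1
= 64


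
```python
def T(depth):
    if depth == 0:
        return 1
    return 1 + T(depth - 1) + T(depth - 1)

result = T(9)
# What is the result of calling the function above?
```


T(9)
= 1 + T(8) + T(8)
= 1 + 2 * T(8)
T(k) = 2^(k+1) - 1
T(0) = 1
T(1) = 3
T(2) = 7
T(3) = 15
T(4) = 31
T(9) = 2^10 - 1 = 1023


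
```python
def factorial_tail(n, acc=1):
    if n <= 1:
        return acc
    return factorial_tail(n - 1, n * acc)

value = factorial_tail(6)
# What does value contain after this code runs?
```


factorial_tail(6, 1)
= factorial_tail(5, 6 * 1) = factorial_tail(5, 6)
= factorial_tail(4, 5 * 6) = factorial_tail(4, 30)
= factorial_tail(3, 4 * 30) = factorial_tail(3, 120)
= factorial_tail(2, 3 * 120) = factorial_tail(2, 360)
= factorial_tail(1, 2 * 360) = factorial_tail(1, 720)
n <= 1, return acc = 720


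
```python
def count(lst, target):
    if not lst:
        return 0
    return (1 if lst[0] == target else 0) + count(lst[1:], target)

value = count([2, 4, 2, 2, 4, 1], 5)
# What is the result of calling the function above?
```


count([2, 4, 2, 2, 4, 1], 5)
lst[0]=2 != 5: 0 + count([4, 2, 2, 4, 1], 5)
lst[0]=4 != 5: 0 + count([2, 2, 4, 1], 5)
lst[0]=2 != 5: 0 + count([2, 4, 1], 5)
lst[0]=2 != 5: 0 + count([4, 1], 5)
lst[0]=4 != 5: 0 + count([1], 5)
lst[0]=1 != 5: 0 + count([], 5)
= 0


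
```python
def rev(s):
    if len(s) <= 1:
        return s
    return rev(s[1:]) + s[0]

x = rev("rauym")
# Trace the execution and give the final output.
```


rev("rauym")
= rev("auym") + "r"
= rev("uym") + "a" + "r"
= rev("ym") + "u" + "a" + "r"
= rev("m") + "y" + "u" + "a" + "r"
= "m" + "y" + "u" + "a" + "r"
= "myuar"


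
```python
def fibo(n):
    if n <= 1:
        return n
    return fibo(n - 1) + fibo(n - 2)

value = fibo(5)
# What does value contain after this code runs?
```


fibo(5)
= fibo(4) + fibo(3)
= (fibo(3) + fibo(2)) + fibo(3)
Computing bottom-up: fibo(0)=0, fibo(1)=1, fibo(2)=1, fibo(3)=2, fibo(4)=3, fibo(5)=5
= 5


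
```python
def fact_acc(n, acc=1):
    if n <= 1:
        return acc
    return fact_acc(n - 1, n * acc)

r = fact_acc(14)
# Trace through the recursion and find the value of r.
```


fact_acc(14, 1)
= fact_acc(13, 14 * 1) = fact_acc(13, 14)
= fact_acc(12, 13 * 14) = fact_acc(12, 182)
= fact_acc(11, 12 * 182) = fact_acc(11, 2184)
= fact_acc(10, 11 * 2184) = fact_acc(10, 24024)
= fact_acc(9, 10 * 24024) = fact_acc(9, 240240)
= fact_acc(8, 9 * 240240) = fact_acc(8, 2162160)
= fact_acc(7, 8 * 2162160) = fact_acc(7, 17297280)
= fact_acc(6, 7 * 17297280) = fact_acc(6, 121080960)
= fact_acc(5, 6 * 121080960) = fact_acc(5, 726485760)
= fact_acc(4, 5 * 726485760) = fact_acc(4, 3632428800)
= fact_acc(3, 4 * 3632428800) = fact_acc(3, 14529715200)
= fact_acc(2, 3 * 14529715200) = fact_acc(2, 43589145600)
= fact_acc(1, 2 * 43589145600) = fact_acc(1, 87178291200)
n <= 1, return acc = 87178291200


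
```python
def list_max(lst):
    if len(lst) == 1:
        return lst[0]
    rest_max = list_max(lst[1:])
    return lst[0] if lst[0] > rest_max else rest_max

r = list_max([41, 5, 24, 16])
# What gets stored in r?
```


list_max([41, 5, 24, 16])
= compare 41 with list_max([5, 24, 16])
= compare 5 with list_max([24, 16])
= compare 24 with list_max([16])
Base: list_max([16]) = 16
compare 24 with 16: max = 24
compare 5 with 24: max = 24
compare 41 with 24: max = 41
= 41


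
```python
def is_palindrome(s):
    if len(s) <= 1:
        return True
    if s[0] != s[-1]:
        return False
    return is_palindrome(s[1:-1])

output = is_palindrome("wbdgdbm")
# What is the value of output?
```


is_palindrome("wbdgdbm")
"wbdgdbm": s[0]='w' != s[-1]='m' -> False
= False


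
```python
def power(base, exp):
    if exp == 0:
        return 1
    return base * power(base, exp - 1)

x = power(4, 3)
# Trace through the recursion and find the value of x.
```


power(4, 3)
= 4 * power(4, 2)
= 4 * 4 * power(4, 1)
= 4 * 4 * 4 * power(4, 0)
= 4 * 4 * 4 * 1
= 64


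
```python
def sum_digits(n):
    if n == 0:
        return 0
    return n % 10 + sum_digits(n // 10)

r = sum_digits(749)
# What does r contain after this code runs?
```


sum_digits(749)
= 9 + sum_digits(74)
= 9 + 4 + sum_digits(7)
= 9 + 4 + 7 + sum_digits(0)
= 9 + 4 + 7 + 0
= 20


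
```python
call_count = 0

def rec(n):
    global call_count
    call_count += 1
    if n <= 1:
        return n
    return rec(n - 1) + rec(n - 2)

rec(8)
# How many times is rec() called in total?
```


rec(8) calls rec(7) and rec(6); each non-base call branches into two more.
Let C(k) = total number of calls made by rec(k), including the call to rec(k) itself.
Base cases: C(0) = 1, C(1) = 1
Recurrence: C(k) = 1 + C(k-1) + C(k-2)
  C(2) = 1 + C(1) + C(0) = 1 + 1 + 1 = 3
  C(3) = 1 + C(2) + C(1) = 1 + 3 + 1 = 5
  C(4) = 1 + C(3) + C(2) = 1 + 5 + 3 = 9
  C(5) = 1 + C(4) + C(3) = 1 + 9 + 5 = 15
  C(6) = 1 + C(5) + C(4) = 1 + 15 + 9 = 25
  C(7) = 1 + C(6) + C(5) = 1 + 25 + 15 = 41
  C(8) = 1 + C(7) + C(6) = 1 + 41 + 25 = 67
Total calls = C(8) = 67


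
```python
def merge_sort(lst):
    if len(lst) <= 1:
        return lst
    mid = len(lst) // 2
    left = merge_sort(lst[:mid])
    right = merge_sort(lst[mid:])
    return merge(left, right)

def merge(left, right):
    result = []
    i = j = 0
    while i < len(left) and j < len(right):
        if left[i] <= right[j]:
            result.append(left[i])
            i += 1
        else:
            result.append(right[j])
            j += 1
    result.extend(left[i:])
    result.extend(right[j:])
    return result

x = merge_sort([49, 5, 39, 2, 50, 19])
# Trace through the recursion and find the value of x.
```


merge_sort([49, 5, 39, 2, 50, 19])
Split into [49, 5, 39] and [2, 50, 19]
Left sorted: [5, 39, 49]
Right sorted: [2, 19, 50]
Merge [5, 39, 49] and [2, 19, 50]
= [2, 5, 19, 39, 49, 50]


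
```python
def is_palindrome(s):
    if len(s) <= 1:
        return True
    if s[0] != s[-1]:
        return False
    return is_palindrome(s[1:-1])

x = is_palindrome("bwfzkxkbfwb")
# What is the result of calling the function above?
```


is_palindrome("bwfzkxkbfwb")
"bwfzkxkbfwb": s[0]='b' == s[-1]='b' -> is_palindrome("wfzkxkbfw")
"wfzkxkbfw": s[0]='w' == s[-1]='w' -> is_palindrome("fzkxkbf")
"fzkxkbf": s[0]='f' == s[-1]='f' -> is_palindrome("zkxkb")
"zkxkb": s[0]='z' != s[-1]='b' -> False
= False


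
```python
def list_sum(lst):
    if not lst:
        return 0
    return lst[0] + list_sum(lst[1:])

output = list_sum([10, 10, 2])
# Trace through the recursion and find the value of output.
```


list_sum([10, 10, 2])
= 10 + list_sum([10, 2])
= 10 + 10 + list_sum([2])
= 10 + 10 + 2 + list_sum([])
= 10 + 10 + 2 + 0
= 22


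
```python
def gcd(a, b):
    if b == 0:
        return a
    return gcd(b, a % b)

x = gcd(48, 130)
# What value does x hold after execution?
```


gcd(48, 130)
= gcd(130, 48 % 130) = gcd(130, 48)
= gcd(48, 130 % 48) = gcd(48, 34)
= gcd(34, 48 % 34) = gcd(34, 14)
= gcd(14, 34 % 14) = gcd(14, 6)
= gcd(6, 14 % 6) = gcd(6, 2)
= gcd(2, 6 % 2) = gcd(2, 0)
b == 0, return a = 2


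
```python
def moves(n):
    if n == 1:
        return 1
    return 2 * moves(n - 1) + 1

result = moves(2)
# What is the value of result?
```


moves(2)
= 2 * moves(1) + 1
Now compute bottom-up:
moves(1) = 1
moves(2) = 2 * 1 + 1 = 3
= 3


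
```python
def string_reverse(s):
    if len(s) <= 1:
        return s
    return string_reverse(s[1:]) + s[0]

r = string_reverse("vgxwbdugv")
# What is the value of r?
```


string_reverse("vgxwbdugv")
= string_reverse("gxwbdugv") + "v"
= string_reverse("xwbdugv") + "g" + "v"
= string_reverse("wbdugv") + "x" + "g" + "v"
= string_reverse("bdugv") + "w" + "x" + "g" + "v"
= string_reverse("dugv") + "b" + "w" + "x" + "g" + "v"
= string_reverse("ugv") + "d" + "b" + "w" + "x" + "g" + "v"
= string_reverse("gv") + "u" + "d" + "b" + "w" + "x" + "g" + "v"
= string_reverse("v") + "g" + "u" + "d" + "b" + "w" + "x" + "g" + "v"
= "v" + "g" + "u" + "d" + "b" + "w" + "x" + "g" + "v"
= "vgudbwxgv"


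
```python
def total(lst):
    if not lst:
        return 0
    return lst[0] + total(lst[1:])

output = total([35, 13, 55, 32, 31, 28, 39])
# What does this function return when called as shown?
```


total([35, 13, 55, 32, 31, 28, 39])
= 35 + total([13, 55, 32, 31, 28, 39])
= 35 + 13 + total([55, 32, 31, 28, 39])
= 35 + 13 + 55 + total([32, 31, 28, 39])
= 35 + 13 + 55 + 32 + total([31, 28, 39])
= 35 + 13 + 55 + 32 + 31 + total([28, 39])
= 35 + 13 + 55 + 32 + 31 + 28 + total([39])
= 35 + 13 + 55 + 32 + 31 + 28 + 39 + total([])
= 35 + 13 + 55 + 32 + 31 + 28 + 39 + 0
= 233


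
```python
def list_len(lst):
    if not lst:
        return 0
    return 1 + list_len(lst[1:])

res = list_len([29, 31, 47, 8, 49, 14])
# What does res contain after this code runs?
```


list_len([29, 31, 47, 8, 49, 14])
= 1 + list_len([31, 47, 8, 49, 14])
= 1 + 1 + list_len([47, 8, 49, 14])
= 1 + 1 + 1 + list_len([8, 49, 14])
= 1 + 1 + 1 + 1 + list_len([49, 14])
= 1 + 1 + 1 + 1 + 1 + list_len([14])
= 1 + 1 + 1 + 1 + 1 + 1 + list_len([])
= 1 + 1 + 1 + 1 + 1 + 1 + 0
= 6


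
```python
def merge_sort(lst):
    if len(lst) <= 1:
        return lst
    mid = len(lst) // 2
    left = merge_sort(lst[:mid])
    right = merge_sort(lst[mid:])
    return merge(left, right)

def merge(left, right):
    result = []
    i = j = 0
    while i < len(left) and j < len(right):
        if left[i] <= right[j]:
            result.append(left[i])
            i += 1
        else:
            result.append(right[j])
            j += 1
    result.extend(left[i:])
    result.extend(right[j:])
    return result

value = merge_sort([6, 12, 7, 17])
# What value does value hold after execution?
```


merge_sort([6, 12, 7, 17])
Split into [6, 12] and [7, 17]
Left sorted: [6, 12]
Right sorted: [7, 17]
Merge [6, 12] and [7, 17]
= [6, 7, 12, 17]


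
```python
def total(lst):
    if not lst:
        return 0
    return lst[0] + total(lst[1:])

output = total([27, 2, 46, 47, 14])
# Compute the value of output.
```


total([27, 2, 46, 47, 14])
= 27 + total([2, 46, 47, 14])
= 27 + 2 + total([46, 47, 14])
= 27 + 2 + 46 + total([47, 14])
= 27 + 2 + 46 + 47 + total([14])
= 27 + 2 + 46 + 47 + 14 + total([])
= 27 + 2 + 46 + 47 + 14 + 0
= 136


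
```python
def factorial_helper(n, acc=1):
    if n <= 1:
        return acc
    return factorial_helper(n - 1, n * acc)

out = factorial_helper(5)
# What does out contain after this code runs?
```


factorial_helper(5, 1)
= factorial_helper(4, 5 * 1) = factorial_helper(4, 5)
= factorial_helper(3, 4 * 5) = factorial_helper(3, 20)
= factorial_helper(2, 3 * 20) = factorial_helper(2, 60)
= factorial_helper(1, 2 * 60) = factorial_helper(1, 120)
n <= 1, return acc = 120


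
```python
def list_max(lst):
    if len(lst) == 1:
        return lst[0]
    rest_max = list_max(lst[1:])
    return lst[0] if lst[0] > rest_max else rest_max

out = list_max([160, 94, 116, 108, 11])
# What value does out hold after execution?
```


list_max([160, 94, 116, 108, 11])
= compare 160 with list_max([94, 116, 108, 11])
= compare 94 with list_max([116, 108, 11])
= compare 116 with list_max([108, 11])
= compare 108 with list_max([11])
Base: list_max([11]) = 11
compare 108 with 11: max = 108
compare 116 with 108: max = 116
compare 94 with 116: max = 116
compare 160 with 116: max = 160
= 160


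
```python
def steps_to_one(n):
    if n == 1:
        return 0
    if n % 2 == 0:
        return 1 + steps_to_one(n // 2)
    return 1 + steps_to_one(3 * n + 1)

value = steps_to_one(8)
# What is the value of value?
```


steps_to_one(8)
8 is even -> steps_to_one(4)
4 is even -> steps_to_one(2)
2 is even -> steps_to_one(1)
Reached 1 after 3 steps
= 3


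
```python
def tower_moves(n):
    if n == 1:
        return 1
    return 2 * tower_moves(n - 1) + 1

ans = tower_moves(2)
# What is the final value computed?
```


tower_moves(2)
= 2 * tower_moves(1) + 1
Now compute bottom-up:
tower_moves(1) = 1
tower_moves(2) = 2 * 1 + 1 = 3
= 3


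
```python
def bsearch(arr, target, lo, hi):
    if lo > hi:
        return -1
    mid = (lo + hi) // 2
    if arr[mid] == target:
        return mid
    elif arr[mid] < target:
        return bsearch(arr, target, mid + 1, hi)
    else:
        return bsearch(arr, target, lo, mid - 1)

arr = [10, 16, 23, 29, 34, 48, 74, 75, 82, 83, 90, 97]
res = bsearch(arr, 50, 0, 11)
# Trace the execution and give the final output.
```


bsearch(arr, 50, 0, 11)
lo=0, hi=11, mid=5, arr[mid]=48
48 < 50, search right half
lo=6, hi=11, mid=8, arr[mid]=82
82 > 50, search left half
lo=6, hi=7, mid=6, arr[mid]=74
74 > 50, search left half
lo > hi, target not found, return -1
= -1
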